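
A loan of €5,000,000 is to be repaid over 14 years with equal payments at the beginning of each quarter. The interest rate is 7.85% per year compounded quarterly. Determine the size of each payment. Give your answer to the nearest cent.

Level annuity due; solve PV = PMT × [(1 − (1+r)^−n)/r] × (1+r) for PMT.
Periodic rate r = 0.0785/4 per quarter; n is counted in quarters.
With n = 56: PMT = 5,000,000 / ([(1 − (1+r)^−n)/r] × (1+r)) = €145,102.54

€145,102.54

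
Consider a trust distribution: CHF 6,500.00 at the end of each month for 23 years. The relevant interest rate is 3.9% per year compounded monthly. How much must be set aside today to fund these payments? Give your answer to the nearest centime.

CHF 1,183,230.49

This is an ordinary annuity: 276 payments of CHF 6,500.00 at the end of each month.
Periodic rate r = 0.039/12 per month; n is counted in months.
PV = PMT × [(1 − (1+r)^−n)/r] = 6,500 × [1 − (1+r)^−276] / r = CHF 1,183,230.49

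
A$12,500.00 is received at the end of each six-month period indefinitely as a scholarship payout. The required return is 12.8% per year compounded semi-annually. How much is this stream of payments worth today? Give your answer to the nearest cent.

A$195,312.50

Periodic rate r = 0.128/2 per half-year.
Level perpetuity: PV = PMT / r = 12,500 / (0.128/2) = A$195,312.50.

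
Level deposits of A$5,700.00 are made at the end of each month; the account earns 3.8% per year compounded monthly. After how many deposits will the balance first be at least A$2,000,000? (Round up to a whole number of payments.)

Periodic rate r = 0.038/12 per month; n is counted in months.
Ordinary annuity FV: 2,000,000 = 5,700 × [((1+r)^n − 1)/r].
(1+r)^n = 1 + 2,000,000 × r / 5,700, so n = ln(1 + 2,000,000·r/5,700) / ln(1+r) = 236.34.
Round up to a whole number of payments: n = 237.

237 payments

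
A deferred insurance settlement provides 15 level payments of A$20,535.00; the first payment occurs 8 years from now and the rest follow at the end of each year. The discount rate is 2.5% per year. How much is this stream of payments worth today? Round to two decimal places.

A$213,893.02

Ordinary annuity of 15 payments, first payment at period 8.
Periodic rate r = 0.025 per year.
The ordinary-annuity PV formula values the stream one period before the first payment (period 7); discount that back 7 periods:
PV₀ = 20,535 × [1 − (1+r)^−15] / r × (1+r)^−7 = A$213,893.02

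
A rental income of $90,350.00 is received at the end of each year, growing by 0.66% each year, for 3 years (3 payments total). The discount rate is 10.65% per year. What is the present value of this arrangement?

$223,510.90

Periodic rate r = 0.1065 per year.
Growing ordinary annuity: PV = PMT₁ × [1 − ((1+g)/(1+r))^n] / (r − g) = 90,350 × [1 − ((1+0.0066)/(1+r))^3] / (r − 0.0066) = $223,510.90.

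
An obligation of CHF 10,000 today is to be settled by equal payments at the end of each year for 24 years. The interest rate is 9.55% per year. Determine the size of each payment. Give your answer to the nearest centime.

Level ordinary annuity; solve PV = PMT × [(1 − (1+r)^−n)/r] for PMT.
Periodic rate r = 0.0955 per year.
With n = 24: PMT = 10,000 / ([(1 − (1+r)^−n)/r]) = CHF 1,075.48

CHF 1,075.48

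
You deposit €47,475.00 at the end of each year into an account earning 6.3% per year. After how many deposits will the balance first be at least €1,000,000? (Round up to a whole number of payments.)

Periodic rate r = 0.063 per year.
Ordinary annuity FV: 1,000,000 = 47,475 × [((1+r)^n − 1)/r].
(1+r)^n = 1 + 1,000,000 × r / 47,475, so n = ln(1 + 1,000,000·r/47,475) / ln(1+r) = 13.82.
Round up to a whole number of payments: n = 14.

14 payments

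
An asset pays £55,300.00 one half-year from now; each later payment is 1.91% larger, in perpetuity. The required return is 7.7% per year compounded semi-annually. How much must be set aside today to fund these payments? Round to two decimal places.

£2,850,515.46

Periodic rate r = 0.077/2 per half-year.
Growing perpetuity (Gordon): PV = PMT₁ / (r − g) = 55,300 / (r − 0.0191) = £2,850,515.46.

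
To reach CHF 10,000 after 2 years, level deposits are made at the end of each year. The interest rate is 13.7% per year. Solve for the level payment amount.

Level ordinary annuity; solve FV = PMT × [((1+r)^n − 1)/r] for PMT.
Periodic rate r = 0.137 per year.
With n = 2: PMT = 10,000 / ([((1+r)^n − 1)/r]) = CHF 4,679.46

CHF 4,679.46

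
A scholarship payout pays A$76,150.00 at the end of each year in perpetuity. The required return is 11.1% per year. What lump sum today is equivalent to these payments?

Periodic rate r = 0.111 per year.
Level perpetuity: PV = PMT / r = 76,150 / (0.111) = A$686,036.04.

A$686,036.04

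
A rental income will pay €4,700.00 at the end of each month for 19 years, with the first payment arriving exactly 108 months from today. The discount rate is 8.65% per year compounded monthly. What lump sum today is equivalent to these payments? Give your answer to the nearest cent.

Ordinary annuity of 228 payments, first payment at period 108.
Periodic rate r = 0.0865/12 per month; n is counted in months.
The ordinary-annuity PV formula values the stream one period before the first payment (period 107); discount that back 107 periods:
PV₀ = 4,700 × [1 − (1+r)^−228] / r × (1+r)^−107 = €243,552.10

€243,552.10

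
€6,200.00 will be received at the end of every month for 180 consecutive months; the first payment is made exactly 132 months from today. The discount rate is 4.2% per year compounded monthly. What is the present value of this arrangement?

€523,237.25

Ordinary annuity of 180 payments, first payment at period 132.
Periodic rate r = 0.042/12 per month; n is counted in months.
The ordinary-annuity PV formula values the stream one period before the first payment (period 131); discount that back 131 periods:
PV₀ = 6,200 × [1 − (1+r)^−180] / r × (1+r)^−131 = €523,237.25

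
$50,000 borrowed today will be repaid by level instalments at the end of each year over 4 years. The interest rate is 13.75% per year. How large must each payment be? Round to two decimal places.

$17,072.37

Level ordinary annuity; solve PV = PMT × [(1 − (1+r)^−n)/r] for PMT.
Periodic rate r = 0.1375 per year.
With n = 4: PMT = 50,000 / ([(1 − (1+r)^−n)/r]) = $17,072.37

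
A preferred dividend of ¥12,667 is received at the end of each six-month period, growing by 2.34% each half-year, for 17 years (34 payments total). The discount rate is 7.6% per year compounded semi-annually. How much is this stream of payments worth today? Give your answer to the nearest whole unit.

¥331,615

Periodic rate r = 0.076/2 per half-year; n is counted in half-years.
Growing ordinary annuity: PV = PMT₁ × [1 − ((1+g)/(1+r))^n] / (r − g) = 12,667 × [1 − ((1+0.0234)/(1+r))^34] / (r − 0.0234) = ¥331,615.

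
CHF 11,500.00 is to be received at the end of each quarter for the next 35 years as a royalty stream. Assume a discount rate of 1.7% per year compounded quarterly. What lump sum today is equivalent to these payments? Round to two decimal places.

This is an ordinary annuity: 140 payments of CHF 11,500.00 at the end of each quarter.
Periodic rate r = 0.017/4 per quarter; n is counted in quarters.
PV = PMT × [(1 − (1+r)^−n)/r] = 11,500 × [1 − (1+r)^−140] / r = CHF 1,211,536.05

CHF 1,211,536.05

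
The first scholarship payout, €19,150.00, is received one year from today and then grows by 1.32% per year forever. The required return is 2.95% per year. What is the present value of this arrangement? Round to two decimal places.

€1,174,846.63

Periodic rate r = 0.0295 per year.
Growing perpetuity (Gordon): PV = PMT₁ / (r − g) = 19,150 / (r − 0.0132) = €1,174,846.63.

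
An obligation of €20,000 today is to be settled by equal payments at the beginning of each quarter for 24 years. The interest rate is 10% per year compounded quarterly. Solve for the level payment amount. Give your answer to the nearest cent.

€538.08

Level annuity due; solve PV = PMT × [(1 − (1+r)^−n)/r] × (1+r) for PMT.
Periodic rate r = 0.1/4 per quarter; n is counted in quarters.
With n = 96: PMT = 20,000 / ([(1 − (1+r)^−n)/r] × (1+r)) = €538.08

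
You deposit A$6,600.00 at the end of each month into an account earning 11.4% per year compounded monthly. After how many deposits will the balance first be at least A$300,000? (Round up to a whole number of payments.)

38 payments

Periodic rate r = 0.114/12 per month; n is counted in months.
Ordinary annuity FV: 300,000 = 6,600 × [((1+r)^n − 1)/r].
(1+r)^n = 1 + 300,000 × r / 6,600, so n = ln(1 + 300,000·r/6,600) / ln(1+r) = 37.96.
Round up to a whole number of payments: n = 38.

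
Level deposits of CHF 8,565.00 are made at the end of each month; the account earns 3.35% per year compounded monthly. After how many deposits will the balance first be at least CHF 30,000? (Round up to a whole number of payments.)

Periodic rate r = 0.0335/12 per month; n is counted in months.
Ordinary annuity FV: 30,000 = 8,565 × [((1+r)^n − 1)/r].
(1+r)^n = 1 + 30,000 × r / 8,565, so n = ln(1 + 30,000·r/8,565) / ln(1+r) = 3.49.
Round up to a whole number of payments: n = 4.

4 payments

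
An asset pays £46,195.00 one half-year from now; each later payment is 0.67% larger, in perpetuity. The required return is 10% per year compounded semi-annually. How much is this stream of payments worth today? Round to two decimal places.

Periodic rate r = 0.1/2 per half-year.
Growing perpetuity (Gordon): PV = PMT₁ / (r − g) = 46,195 / (r − 0.0067) = £1,066,859.12.

£1,066,859.12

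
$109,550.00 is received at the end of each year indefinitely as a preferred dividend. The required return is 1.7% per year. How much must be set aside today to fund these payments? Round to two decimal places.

Periodic rate r = 0.017 per year.
Level perpetuity: PV = PMT / r = 109,550 / (0.017) = $6,444,117.65.

$6,444,117.65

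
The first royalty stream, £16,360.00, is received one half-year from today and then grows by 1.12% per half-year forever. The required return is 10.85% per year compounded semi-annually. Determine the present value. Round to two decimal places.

£380,023.23

Periodic rate r = 0.1085/2 per half-year.
Growing perpetuity (Gordon): PV = PMT₁ / (r − g) = 16,360 / (r − 0.0112) = £380,023.23.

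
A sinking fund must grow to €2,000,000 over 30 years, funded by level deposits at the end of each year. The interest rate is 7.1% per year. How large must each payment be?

Level ordinary annuity; solve FV = PMT × [((1+r)^n − 1)/r] for PMT.
Periodic rate r = 0.071 per year.
With n = 30: PMT = 2,000,000 / ([((1+r)^n − 1)/r]) = €20,794.89

€20,794.89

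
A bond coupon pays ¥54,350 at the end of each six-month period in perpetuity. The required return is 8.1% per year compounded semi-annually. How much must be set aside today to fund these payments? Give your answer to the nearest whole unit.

Periodic rate r = 0.081/2 per half-year.
Level perpetuity: PV = PMT / r = 54,350 / (0.081/2) = ¥1,341,975.

¥1,341,975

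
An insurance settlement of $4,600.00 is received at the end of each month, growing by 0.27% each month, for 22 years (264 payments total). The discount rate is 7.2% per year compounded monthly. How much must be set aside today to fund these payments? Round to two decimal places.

$808,442.05

Periodic rate r = 0.072/12 per month; n is counted in months.
Growing ordinary annuity: PV = PMT₁ × [1 − ((1+g)/(1+r))^n] / (r − g) = 4,600 × [1 − ((1+0.0027)/(1+r))^264] / (r − 0.0027) = $808,442.05.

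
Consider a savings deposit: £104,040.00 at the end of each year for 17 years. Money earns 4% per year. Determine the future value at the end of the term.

£2,465,489.19

This is an ordinary annuity: 17 deposits of £104,040.00 at the end of each year.
Periodic rate r = 0.04 per year.
FV = PMT × [((1+r)^n − 1)/r] = 104,040 × [(1+r)^17 − 1] / r = £2,465,489.19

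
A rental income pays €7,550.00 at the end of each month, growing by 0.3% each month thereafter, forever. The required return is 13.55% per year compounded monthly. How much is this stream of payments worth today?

€910,552.76

Periodic rate r = 0.1355/12 per month.
Growing perpetuity (Gordon): PV = PMT₁ / (r − g) = 7,550 / (r − 0.003) = €910,552.76.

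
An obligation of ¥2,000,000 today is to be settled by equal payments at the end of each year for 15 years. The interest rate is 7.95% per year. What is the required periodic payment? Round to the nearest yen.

¥232,946

Level ordinary annuity; solve PV = PMT × [(1 − (1+r)^−n)/r] for PMT.
Periodic rate r = 0.0795 per year.
With n = 15: PMT = 2,000,000 / ([(1 − (1+r)^−n)/r]) = ¥232,946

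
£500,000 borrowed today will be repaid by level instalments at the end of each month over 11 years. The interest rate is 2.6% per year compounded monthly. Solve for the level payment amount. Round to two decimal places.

£4,359.40

Level ordinary annuity; solve PV = PMT × [(1 − (1+r)^−n)/r] for PMT.
Periodic rate r = 0.026/12 per month; n is counted in months.
With n = 132: PMT = 500,000 / ([(1 − (1+r)^−n)/r]) = £4,359.40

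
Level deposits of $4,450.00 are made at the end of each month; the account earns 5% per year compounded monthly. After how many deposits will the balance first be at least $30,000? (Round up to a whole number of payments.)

7 payments

Periodic rate r = 0.05/12 per month; n is counted in months.
Ordinary annuity FV: 30,000 = 4,450 × [((1+r)^n − 1)/r].
(1+r)^n = 1 + 30,000 × r / 4,450, so n = ln(1 + 30,000·r/4,450) / ln(1+r) = 6.66.
Round up to a whole number of payments: n = 7.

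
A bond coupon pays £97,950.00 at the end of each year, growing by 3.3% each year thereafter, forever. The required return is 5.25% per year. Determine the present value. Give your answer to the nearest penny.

£5,023,076.92

Periodic rate r = 0.0525 per year.
Growing perpetuity (Gordon): PV = PMT₁ / (r − g) = 97,950 / (r − 0.033) = £5,023,076.92.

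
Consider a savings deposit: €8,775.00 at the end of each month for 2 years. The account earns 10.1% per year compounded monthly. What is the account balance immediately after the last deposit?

This is an ordinary annuity: 24 deposits of €8,775.00 at the end of each month.
Periodic rate r = 0.101/12 per month; n is counted in months.
FV = PMT × [((1+r)^n − 1)/r] = 8,775 × [(1+r)^24 − 1] / r = €232,300.01

€232,300.01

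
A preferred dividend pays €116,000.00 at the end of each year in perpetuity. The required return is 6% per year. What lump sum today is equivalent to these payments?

Periodic rate r = 0.06 per year.
Level perpetuity: PV = PMT / r = 116,000 / (0.06) = €1,933,333.33.

€1,933,333.33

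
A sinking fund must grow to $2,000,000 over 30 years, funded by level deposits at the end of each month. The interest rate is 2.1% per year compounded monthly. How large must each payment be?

Level ordinary annuity; solve FV = PMT × [((1+r)^n − 1)/r] for PMT.
Periodic rate r = 0.021/12 per month; n is counted in months.
With n = 360: PMT = 2,000,000 / ([((1+r)^n − 1)/r]) = $3,992.80

$3,992.80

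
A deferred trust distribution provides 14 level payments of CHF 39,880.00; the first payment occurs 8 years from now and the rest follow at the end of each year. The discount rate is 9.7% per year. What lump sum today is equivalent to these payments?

CHF 156,212.65

Ordinary annuity of 14 payments, first payment at period 8.
Periodic rate r = 0.097 per year.
The ordinary-annuity PV formula values the stream one period before the first payment (period 7); discount that back 7 periods:
PV₀ = 39,880 × [1 − (1+r)^−14] / r × (1+r)^−7 = CHF 156,212.65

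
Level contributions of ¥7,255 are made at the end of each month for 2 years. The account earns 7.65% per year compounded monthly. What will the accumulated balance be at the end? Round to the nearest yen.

This is an ordinary annuity: 24 deposits of ¥7,255 at the end of each month.
Periodic rate r = 0.0765/12 per month; n is counted in months.
FV = PMT × [((1+r)^n − 1)/r] = 7,255 × [(1+r)^24 − 1] / r = ¥187,502

¥187,502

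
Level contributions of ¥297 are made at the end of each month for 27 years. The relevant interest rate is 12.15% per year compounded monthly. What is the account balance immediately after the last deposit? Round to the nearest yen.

¥737,852

This is an ordinary annuity: 324 deposits of ¥297 at the end of each month.
Periodic rate r = 0.1215/12 per month; n is counted in months.
FV = PMT × [((1+r)^n − 1)/r] = 297 × [(1+r)^324 − 1] / r = ¥737,852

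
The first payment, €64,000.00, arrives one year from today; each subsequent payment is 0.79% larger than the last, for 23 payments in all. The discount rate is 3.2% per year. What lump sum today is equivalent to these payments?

€1,113,435.63

Periodic rate r = 0.032 per year.
Growing ordinary annuity: PV = PMT₁ × [1 − ((1+g)/(1+r))^n] / (r − g) = 64,000 × [1 − ((1+0.0079)/(1+r))^23] / (r − 0.0079) = €1,113,435.63.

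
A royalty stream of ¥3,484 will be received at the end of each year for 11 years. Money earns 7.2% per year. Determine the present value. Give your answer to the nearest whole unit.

This is an ordinary annuity: 11 payments of ¥3,484 at the end of each year.
Periodic rate r = 0.072 per year.
PV = PMT × [(1 − (1+r)^−n)/r] = 3,484 × [1 − (1+r)^−11] / r = ¥25,867

¥25,867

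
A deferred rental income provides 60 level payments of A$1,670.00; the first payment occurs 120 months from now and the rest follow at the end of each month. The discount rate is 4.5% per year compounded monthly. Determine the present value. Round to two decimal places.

A$57,379.77

Ordinary annuity of 60 payments, first payment at period 120.
Periodic rate r = 0.045/12 per month; n is counted in months.
The ordinary-annuity PV formula values the stream one period before the first payment (period 119); discount that back 119 periods:
PV₀ = 1,670 × [1 − (1+r)^−60] / r × (1+r)^−119 = A$57,379.77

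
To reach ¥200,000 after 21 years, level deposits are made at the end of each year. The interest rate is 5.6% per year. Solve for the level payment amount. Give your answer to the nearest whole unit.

¥5,233

Level ordinary annuity; solve FV = PMT × [((1+r)^n − 1)/r] for PMT.
Periodic rate r = 0.056 per year.
With n = 21: PMT = 200,000 / ([((1+r)^n − 1)/r]) = ¥5,233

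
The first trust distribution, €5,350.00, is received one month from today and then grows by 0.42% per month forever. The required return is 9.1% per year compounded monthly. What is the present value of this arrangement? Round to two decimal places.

Periodic rate r = 0.091/12 per month.
Growing perpetuity (Gordon): PV = PMT₁ / (r − g) = 5,350 / (r − 0.0042) = €1,581,280.79.

€1,581,280.79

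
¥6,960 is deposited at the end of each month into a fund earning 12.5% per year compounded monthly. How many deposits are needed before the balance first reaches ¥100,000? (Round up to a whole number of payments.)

14 payments

Periodic rate r = 0.125/12 per month; n is counted in months.
Ordinary annuity FV: 100,000 = 6,960 × [((1+r)^n − 1)/r].
(1+r)^n = 1 + 100,000 × r / 6,960, so n = ln(1 + 100,000·r/6,960) / ln(1+r) = 13.46.
Round up to a whole number of payments: n = 14.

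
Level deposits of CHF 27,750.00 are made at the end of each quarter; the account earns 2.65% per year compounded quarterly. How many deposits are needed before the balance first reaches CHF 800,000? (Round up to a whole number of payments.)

Periodic rate r = 0.0265/4 per quarter; n is counted in quarters.
Ordinary annuity FV: 800,000 = 27,750 × [((1+r)^n − 1)/r].
(1+r)^n = 1 + 800,000 × r / 27,750, so n = ln(1 + 800,000·r/27,750) / ln(1+r) = 26.47.
Round up to a whole number of payments: n = 27.

27 payments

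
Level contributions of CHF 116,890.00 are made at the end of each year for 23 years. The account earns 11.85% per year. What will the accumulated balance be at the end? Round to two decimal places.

CHF 11,976,025.99

This is an ordinary annuity: 23 deposits of CHF 116,890.00 at the end of each year.
Periodic rate r = 0.1185 per year.
FV = PMT × [((1+r)^n − 1)/r] = 116,890 × [(1+r)^23 − 1] / r = CHF 11,976,025.99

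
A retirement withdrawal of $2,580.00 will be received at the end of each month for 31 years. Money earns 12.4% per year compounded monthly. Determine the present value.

$244,225.90

This is an ordinary annuity: 372 payments of $2,580.00 at the end of each month.
Periodic rate r = 0.124/12 per month; n is counted in months.
PV = PMT × [(1 − (1+r)^−n)/r] = 2,580 × [1 − (1+r)^−372] / r = $244,225.90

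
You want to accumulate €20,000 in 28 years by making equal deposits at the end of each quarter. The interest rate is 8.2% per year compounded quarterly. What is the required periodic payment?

€47.09

Level ordinary annuity; solve FV = PMT × [((1+r)^n − 1)/r] for PMT.
Periodic rate r = 0.082/4 per quarter; n is counted in quarters.
With n = 112: PMT = 20,000 / ([((1+r)^n − 1)/r]) = €47.09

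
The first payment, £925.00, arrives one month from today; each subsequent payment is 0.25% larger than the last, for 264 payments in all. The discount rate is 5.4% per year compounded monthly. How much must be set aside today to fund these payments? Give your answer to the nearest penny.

£189,222.45

Periodic rate r = 0.054/12 per month; n is counted in months.
Growing ordinary annuity: PV = PMT₁ × [1 − ((1+g)/(1+r))^n] / (r − g) = 925 × [1 − ((1+0.0025)/(1+r))^264] / (r − 0.0025) = £189,222.45.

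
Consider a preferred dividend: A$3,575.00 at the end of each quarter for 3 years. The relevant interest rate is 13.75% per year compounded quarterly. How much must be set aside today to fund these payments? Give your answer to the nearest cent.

A$34,673.84

This is an ordinary annuity: 12 payments of A$3,575.00 at the end of each quarter.
Periodic rate r = 0.1375/4 per quarter; n is counted in quarters.
PV = PMT × [(1 − (1+r)^−n)/r] = 3,575 × [1 − (1+r)^−12] / r = A$34,673.84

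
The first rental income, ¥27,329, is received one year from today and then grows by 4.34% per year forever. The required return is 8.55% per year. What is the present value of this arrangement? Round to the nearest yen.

Periodic rate r = 0.0855 per year.
Growing perpetuity (Gordon): PV = PMT₁ / (r − g) = 27,329 / (r − 0.0434) = ¥649,145.

¥649,145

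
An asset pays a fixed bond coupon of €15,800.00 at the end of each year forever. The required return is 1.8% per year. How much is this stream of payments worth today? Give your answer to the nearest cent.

€877,777.78

Periodic rate r = 0.018 per year.
Level perpetuity: PV = PMT / r = 15,800 / (0.018) = €877,777.78.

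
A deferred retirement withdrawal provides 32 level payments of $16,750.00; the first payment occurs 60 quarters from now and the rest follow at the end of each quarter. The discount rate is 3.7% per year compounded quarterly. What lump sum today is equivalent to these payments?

Ordinary annuity of 32 payments, first payment at period 60.
Periodic rate r = 0.037/4 per quarter; n is counted in quarters.
The ordinary-annuity PV formula values the stream one period before the first payment (period 59); discount that back 59 periods:
PV₀ = 16,750 × [1 − (1+r)^−32] / r × (1+r)^−59 = $268,427.38

$268,427.38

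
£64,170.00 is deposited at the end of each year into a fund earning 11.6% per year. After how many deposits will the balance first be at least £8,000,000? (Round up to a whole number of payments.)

Periodic rate r = 0.116 per year.
Ordinary annuity FV: 8,000,000 = 64,170 × [((1+r)^n − 1)/r].
(1+r)^n = 1 + 8,000,000 × r / 64,170, so n = ln(1 + 8,000,000·r/64,170) / ln(1+r) = 24.95.
Round up to a whole number of payments: n = 25.

25 payments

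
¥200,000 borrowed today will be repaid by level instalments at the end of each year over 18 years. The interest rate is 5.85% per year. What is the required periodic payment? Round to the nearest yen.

¥18,264

Level ordinary annuity; solve PV = PMT × [(1 − (1+r)^−n)/r] for PMT.
Periodic rate r = 0.0585 per year.
With n = 18: PMT = 200,000 / ([(1 − (1+r)^−n)/r]) = ¥18,264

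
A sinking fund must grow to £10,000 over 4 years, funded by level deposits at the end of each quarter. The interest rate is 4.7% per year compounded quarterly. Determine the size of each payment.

£571.74

Level ordinary annuity; solve FV = PMT × [((1+r)^n − 1)/r] for PMT.
Periodic rate r = 0.047/4 per quarter; n is counted in quarters.
With n = 16: PMT = 10,000 / ([((1+r)^n − 1)/r]) = £571.74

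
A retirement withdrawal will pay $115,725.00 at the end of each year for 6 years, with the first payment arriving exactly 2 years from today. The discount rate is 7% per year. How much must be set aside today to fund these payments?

Ordinary annuity of 6 payments, first payment at period 2.
Periodic rate r = 0.07 per year.
The ordinary-annuity PV formula values the stream one period before the first payment (period 1); discount that back 1 periods:
PV₀ = 115,725 × [1 − (1+r)^−6] / r × (1+r)^−1 = $515,521.31

$515,521.31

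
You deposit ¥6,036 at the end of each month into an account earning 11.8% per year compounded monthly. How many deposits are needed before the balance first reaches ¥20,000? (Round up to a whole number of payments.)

4 payments

Periodic rate r = 0.118/12 per month; n is counted in months.
Ordinary annuity FV: 20,000 = 6,036 × [((1+r)^n − 1)/r].
(1+r)^n = 1 + 20,000 × r / 6,036, so n = ln(1 + 20,000·r/6,036) / ln(1+r) = 3.28.
Round up to a whole number of payments: n = 4.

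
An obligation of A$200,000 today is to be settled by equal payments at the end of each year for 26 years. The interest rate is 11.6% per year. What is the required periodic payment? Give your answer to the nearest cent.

A$24,619.07

Level ordinary annuity; solve PV = PMT × [(1 − (1+r)^−n)/r] for PMT.
Periodic rate r = 0.116 per year.
With n = 26: PMT = 200,000 / ([(1 − (1+r)^−n)/r]) = A$24,619.07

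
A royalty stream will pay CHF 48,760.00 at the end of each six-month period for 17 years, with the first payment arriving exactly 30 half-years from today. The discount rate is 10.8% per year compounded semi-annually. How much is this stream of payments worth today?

CHF 163,604.86

Ordinary annuity of 34 payments, first payment at period 30.
Periodic rate r = 0.108/2 per half-year; n is counted in half-years.
The ordinary-annuity PV formula values the stream one period before the first payment (period 29); discount that back 29 periods:
PV₀ = 48,760 × [1 − (1+r)^−34] / r × (1+r)^−29 = CHF 163,604.86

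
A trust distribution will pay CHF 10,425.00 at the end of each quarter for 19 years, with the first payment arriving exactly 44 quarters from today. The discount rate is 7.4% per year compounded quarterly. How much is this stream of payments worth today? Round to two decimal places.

Ordinary annuity of 76 payments, first payment at period 44.
Periodic rate r = 0.074/4 per quarter; n is counted in quarters.
The ordinary-annuity PV formula values the stream one period before the first payment (period 43); discount that back 43 periods:
PV₀ = 10,425 × [1 − (1+r)^−76] / r × (1+r)^−43 = CHF 192,588.12

CHF 192,588.12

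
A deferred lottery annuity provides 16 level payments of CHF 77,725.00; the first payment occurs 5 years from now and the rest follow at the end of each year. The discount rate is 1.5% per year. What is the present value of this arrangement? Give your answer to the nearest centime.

Ordinary annuity of 16 payments, first payment at period 5.
Periodic rate r = 0.015 per year.
The ordinary-annuity PV formula values the stream one period before the first payment (period 4); discount that back 4 periods:
PV₀ = 77,725 × [1 − (1+r)^−16] / r × (1+r)^−4 = CHF 1,034,850.40

CHF 1,034,850.40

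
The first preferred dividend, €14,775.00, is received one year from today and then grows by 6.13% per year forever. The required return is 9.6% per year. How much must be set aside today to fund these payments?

€425,792.51

Periodic rate r = 0.096 per year.
Growing perpetuity (Gordon): PV = PMT₁ / (r − g) = 14,775 / (r − 0.0613) = €425,792.51.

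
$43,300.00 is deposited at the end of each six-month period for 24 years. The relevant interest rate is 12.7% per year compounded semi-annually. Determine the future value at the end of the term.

$12,413,363.27

This is an ordinary annuity: 48 deposits of $43,300.00 at the end of each six-month period.
Periodic rate r = 0.127/2 per half-year; n is counted in half-years.
FV = PMT × [((1+r)^n − 1)/r] = 43,300 × [(1+r)^48 − 1] / r = $12,413,363.27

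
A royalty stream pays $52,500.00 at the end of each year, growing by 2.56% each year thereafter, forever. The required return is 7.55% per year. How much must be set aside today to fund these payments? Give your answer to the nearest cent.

Periodic rate r = 0.0755 per year.
Growing perpetuity (Gordon): PV = PMT₁ / (r − g) = 52,500 / (r − 0.0256) = $1,052,104.21.

$1,052,104.21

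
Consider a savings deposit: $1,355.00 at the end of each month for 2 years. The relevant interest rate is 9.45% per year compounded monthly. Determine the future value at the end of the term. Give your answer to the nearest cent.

This is an ordinary annuity: 24 deposits of $1,355.00 at the end of each month.
Periodic rate r = 0.0945/12 per month; n is counted in months.
FV = PMT × [((1+r)^n − 1)/r] = 1,355 × [(1+r)^24 − 1] / r = $35,642.43

$35,642.43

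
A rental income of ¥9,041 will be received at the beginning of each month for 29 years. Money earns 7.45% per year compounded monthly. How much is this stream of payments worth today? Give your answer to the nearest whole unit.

This is an annuity due: 348 payments of ¥9,041 at the beginning of each month.
Periodic rate r = 0.0745/12 per month; n is counted in months.
PV = PMT × [(1 − (1+r)^−n)/r] × (1+r) = 9,041 × [1 − (1+r)^−348] / r × (1+r) = ¥1,295,275

¥1,295,275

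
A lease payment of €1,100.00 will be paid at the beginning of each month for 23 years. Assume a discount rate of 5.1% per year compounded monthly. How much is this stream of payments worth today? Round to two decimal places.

This is an annuity due: 276 payments of €1,100.00 at the beginning of each month.
Periodic rate r = 0.051/12 per month; n is counted in months.
PV = PMT × [(1 − (1+r)^−n)/r] × (1+r) = 1,100 × [1 − (1+r)^−276] / r × (1+r) = €179,293.35

€179,293.35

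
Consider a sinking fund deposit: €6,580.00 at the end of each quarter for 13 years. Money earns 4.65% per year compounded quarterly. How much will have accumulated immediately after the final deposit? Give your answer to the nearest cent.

This is an ordinary annuity: 52 deposits of €6,580.00 at the end of each quarter.
Periodic rate r = 0.0465/4 per quarter; n is counted in quarters.
FV = PMT × [((1+r)^n − 1)/r] = 6,580 × [(1+r)^52 − 1] / r = €466,382.57

€466,382.57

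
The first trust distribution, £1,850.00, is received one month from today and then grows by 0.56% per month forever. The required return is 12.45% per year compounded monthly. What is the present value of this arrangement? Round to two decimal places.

£387,434.55

Periodic rate r = 0.1245/12 per month.
Growing perpetuity (Gordon): PV = PMT₁ / (r − g) = 1,850 / (r − 0.0056) = £387,434.55.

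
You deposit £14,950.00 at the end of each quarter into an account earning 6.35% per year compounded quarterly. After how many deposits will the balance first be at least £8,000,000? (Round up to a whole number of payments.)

143 payments

Periodic rate r = 0.0635/4 per quarter; n is counted in quarters.
Ordinary annuity FV: 8,000,000 = 14,950 × [((1+r)^n − 1)/r].
(1+r)^n = 1 + 8,000,000 × r / 14,950, so n = ln(1 + 8,000,000·r/14,950) / ln(1+r) = 142.90.
Round up to a whole number of payments: n = 143.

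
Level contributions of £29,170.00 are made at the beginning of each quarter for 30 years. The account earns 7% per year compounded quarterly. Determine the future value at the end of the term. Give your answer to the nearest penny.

£11,904,725.62

This is an annuity due: 120 deposits of £29,170.00 at the beginning of each quarter.
Periodic rate r = 0.07/4 per quarter; n is counted in quarters.
FV = PMT × [((1+r)^n − 1)/r] × (1+r) = 29,170 × [(1+r)^120 − 1] / r × (1+r) = £11,904,725.62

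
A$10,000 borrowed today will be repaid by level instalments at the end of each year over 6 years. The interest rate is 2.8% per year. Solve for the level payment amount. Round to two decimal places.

Level ordinary annuity; solve PV = PMT × [(1 − (1+r)^−n)/r] for PMT.
Periodic rate r = 0.028 per year.
With n = 6: PMT = 10,000 / ([(1 − (1+r)^−n)/r]) = A$1,833.76

A$1,833.76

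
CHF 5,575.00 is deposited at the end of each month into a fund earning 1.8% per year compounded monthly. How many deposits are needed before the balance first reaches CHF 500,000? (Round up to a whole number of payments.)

85 payments

Periodic rate r = 0.018/12 per month; n is counted in months.
Ordinary annuity FV: 500,000 = 5,575 × [((1+r)^n − 1)/r].
(1+r)^n = 1 + 500,000 × r / 5,575, so n = ln(1 + 500,000·r/5,575) / ln(1+r) = 84.21.
Round up to a whole number of payments: n = 85.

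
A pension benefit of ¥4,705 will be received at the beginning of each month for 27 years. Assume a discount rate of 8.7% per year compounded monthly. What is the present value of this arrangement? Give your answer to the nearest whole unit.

This is an annuity due: 324 payments of ¥4,705 at the beginning of each month.
Periodic rate r = 0.087/12 per month; n is counted in months.
PV = PMT × [(1 − (1+r)^−n)/r] × (1+r) = 4,705 × [1 − (1+r)^−324] / r × (1+r) = ¥590,737

¥590,737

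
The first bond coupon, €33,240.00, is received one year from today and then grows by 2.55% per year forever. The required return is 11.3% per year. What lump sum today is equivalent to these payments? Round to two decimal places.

Periodic rate r = 0.113 per year.
Growing perpetuity (Gordon): PV = PMT₁ / (r − g) = 33,240 / (r − 0.0255) = €379,885.71.

€379,885.71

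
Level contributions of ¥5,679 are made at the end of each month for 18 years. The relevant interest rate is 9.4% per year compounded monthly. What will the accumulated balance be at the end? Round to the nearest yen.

This is an ordinary annuity: 216 deposits of ¥5,679 at the end of each month.
Periodic rate r = 0.094/12 per month; n is counted in months.
FV = PMT × [((1+r)^n − 1)/r] = 5,679 × [(1+r)^216 − 1] / r = ¥3,186,027

¥3,186,027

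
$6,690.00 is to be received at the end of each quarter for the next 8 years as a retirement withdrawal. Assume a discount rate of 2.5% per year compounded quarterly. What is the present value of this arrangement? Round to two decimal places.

This is an ordinary annuity: 32 payments of $6,690.00 at the end of each quarter.
Periodic rate r = 0.025/4 per quarter; n is counted in quarters.
PV = PMT × [(1 − (1+r)^−n)/r] = 6,690 × [1 − (1+r)^−32] / r = $193,484.97

$193,484.97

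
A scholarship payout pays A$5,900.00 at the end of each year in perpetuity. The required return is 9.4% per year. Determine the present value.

Periodic rate r = 0.094 per year.
Level perpetuity: PV = PMT / r = 5,900 / (0.094) = A$62,765.96.

A$62,765.96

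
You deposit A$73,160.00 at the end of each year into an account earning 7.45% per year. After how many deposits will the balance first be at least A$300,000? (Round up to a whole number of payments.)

4 payments

Periodic rate r = 0.0745 per year.
Ordinary annuity FV: 300,000 = 73,160 × [((1+r)^n − 1)/r].
(1+r)^n = 1 + 300,000 × r / 73,160, so n = ln(1 + 300,000·r/73,160) / ln(1+r) = 3.71.
Round up to a whole number of payments: n = 4.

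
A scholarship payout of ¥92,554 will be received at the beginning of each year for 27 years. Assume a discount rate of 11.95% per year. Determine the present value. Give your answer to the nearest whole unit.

This is an annuity due: 27 payments of ¥92,554 at the beginning of each year.
Periodic rate r = 0.1195 per year.
PV = PMT × [(1 − (1+r)^−n)/r] × (1+r) = 92,554 × [1 − (1+r)^−27] / r × (1+r) = ¥825,912

¥825,912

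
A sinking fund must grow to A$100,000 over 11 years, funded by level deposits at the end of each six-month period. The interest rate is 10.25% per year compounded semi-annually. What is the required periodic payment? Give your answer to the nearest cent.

Level ordinary annuity; solve FV = PMT × [((1+r)^n − 1)/r] for PMT.
Periodic rate r = 0.1025/2 per half-year; n is counted in half-years.
With n = 22: PMT = 100,000 / ([((1+r)^n − 1)/r]) = A$2,558.87

A$2,558.87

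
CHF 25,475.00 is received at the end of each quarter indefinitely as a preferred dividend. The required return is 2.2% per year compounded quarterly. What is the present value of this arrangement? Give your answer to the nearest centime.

CHF 4,631,818.18

Periodic rate r = 0.022/4 per quarter.
Level perpetuity: PV = PMT / r = 25,475 / (0.022/4) = CHF 4,631,818.18.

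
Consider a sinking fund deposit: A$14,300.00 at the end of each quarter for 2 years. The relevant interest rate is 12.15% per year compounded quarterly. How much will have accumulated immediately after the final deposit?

This is an ordinary annuity: 8 deposits of A$14,300.00 at the end of each quarter.
Periodic rate r = 0.1215/4 per quarter; n is counted in quarters.
FV = PMT × [((1+r)^n − 1)/r] = 14,300 × [(1+r)^8 − 1] / r = A$127,329.75

A$127,329.75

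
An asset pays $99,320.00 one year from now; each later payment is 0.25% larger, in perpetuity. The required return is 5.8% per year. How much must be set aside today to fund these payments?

Periodic rate r = 0.058 per year.
Growing perpetuity (Gordon): PV = PMT₁ / (r − g) = 99,320 / (r − 0.0025) = $1,789,549.55.

$1,789,549.55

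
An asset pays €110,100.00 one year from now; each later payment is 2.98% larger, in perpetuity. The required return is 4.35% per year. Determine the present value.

€8,036,496.35

Periodic rate r = 0.0435 per year.
Growing perpetuity (Gordon): PV = PMT₁ / (r − g) = 110,100 / (r − 0.0298) = €8,036,496.35.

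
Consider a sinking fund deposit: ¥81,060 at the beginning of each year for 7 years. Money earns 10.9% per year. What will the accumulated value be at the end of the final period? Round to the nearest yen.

This is an annuity due: 7 deposits of ¥81,060 at the beginning of each year.
Periodic rate r = 0.109 per year.
FV = PMT × [((1+r)^n − 1)/r] × (1+r) = 81,060 × [(1+r)^7 − 1] / r × (1+r) = ¥876,772

¥876,772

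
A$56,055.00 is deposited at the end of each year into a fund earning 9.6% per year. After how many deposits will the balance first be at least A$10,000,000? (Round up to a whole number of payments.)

32 payments

Periodic rate r = 0.096 per year.
Ordinary annuity FV: 10,000,000 = 56,055 × [((1+r)^n − 1)/r].
(1+r)^n = 1 + 10,000,000 × r / 56,055, so n = ln(1 + 10,000,000·r/56,055) / ln(1+r) = 31.61.
Round up to a whole number of payments: n = 32.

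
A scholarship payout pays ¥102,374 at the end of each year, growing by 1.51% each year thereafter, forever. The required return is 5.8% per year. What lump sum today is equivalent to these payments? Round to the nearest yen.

Periodic rate r = 0.058 per year.
Growing perpetuity (Gordon): PV = PMT₁ / (r − g) = 102,374 / (r − 0.0151) = ¥2,386,340.

¥2,386,340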